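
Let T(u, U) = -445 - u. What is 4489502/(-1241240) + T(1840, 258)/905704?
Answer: -508624519101/140524504120 ≈ -3.6195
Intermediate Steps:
4489502/(-1241240) + T(1840, 258)/905704 = 4489502/(-1241240) + (-445 - 1*1840)/905704 = 4489502*(-1/1241240) + (-445 - 1840)*(1/905704) = -2244751/620620 - 2285*1/905704 = -2244751/620620 - 2285/905704 = -508624519101/140524504120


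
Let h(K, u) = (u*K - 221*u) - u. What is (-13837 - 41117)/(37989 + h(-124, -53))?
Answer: -54954/56327 ≈ -0.97562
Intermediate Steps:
h(K, u) = -222*u + K*u (h(K, u) = (K*u - 221*u) - u = (-221*u + K*u) - u = -222*u + K*u)
(-13837 - 41117)/(37989 + h(-124, -53)) = (-13837 - 41117)/(37989 - 53*(-222 - 124)) = -54954/(37989 - 53*(-346)) = -54954/(37989 + 18338) = -54954/56327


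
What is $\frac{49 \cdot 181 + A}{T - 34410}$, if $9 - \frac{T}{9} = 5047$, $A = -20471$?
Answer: $\frac{5801}{39876} \approx 0.14548$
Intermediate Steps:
$T = -45342$ ($T = 81 - 45423 = -45342$)
$\frac{49 \cdot 181 + A}{T - 34410} = \frac{49 \cdot 181 - 20471}{-45342 - 34410} = \frac{8869 - 20471}{-45342 - 34410} = - \frac{11602}{-79752} = \left(-11602\right) \left(- \frac{1}{79752}\right) = \frac{5801}{39876}$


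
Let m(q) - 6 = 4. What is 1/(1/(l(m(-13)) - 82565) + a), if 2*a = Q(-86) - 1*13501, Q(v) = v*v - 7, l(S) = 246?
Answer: -82319/251566865 ≈ -0.00032723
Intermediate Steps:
m(q) = 10 (m(q) = 6 + 4 = 10)
Q(v) = -7 + v**2 (Q(v) = v**2 - 7 = -7 + v**2)
a = -3056 (a = ((-7 + (-86)**2) - 1*13501)/2 = ((-7 + 7396) - 13501)/2 = (7389 - 13501)/2 = (1/2)*(-6112) = -3056)
1/(1/(l(m(-13)) - 82565) + a) = 1/(1/(246 - 82565) - 3056) = 1/(1/(-82319) - 3056) = 1/(-1/82319 - 3056) = 1/(-251566865/82319) = -82319/251566865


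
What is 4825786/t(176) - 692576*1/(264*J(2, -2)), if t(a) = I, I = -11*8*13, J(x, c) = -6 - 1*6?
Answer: -20590601/5148 ≈ -3999.7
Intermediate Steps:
J(x, c) = -12 (J(x, c) = -6 - 6 = -12)
I = -1144 (I = -88*13 = -1144)
t(a) = -1144
4825786/t(176) - 692576*1/(264*J(2, -2)) = 4825786/(-1144) - 692576/(-24*(-12)*(-11)) = 4825786*(-1/1144) - 692576/(288*(-11)) = -2412893/572 - 692576/(-3168) = -2412893/572 - 692576*(-1/3168) = -2412893/572 + 21643/99 = -20590601/5148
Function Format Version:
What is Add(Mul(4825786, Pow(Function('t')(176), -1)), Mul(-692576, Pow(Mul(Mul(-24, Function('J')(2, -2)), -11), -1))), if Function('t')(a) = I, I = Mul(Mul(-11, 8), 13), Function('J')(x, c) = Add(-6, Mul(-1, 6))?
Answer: Rational(-20590601, 5148) ≈ -3999.7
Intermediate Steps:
Function('J')(x, c) = -12 (Function('J')(x, c) = Add(-6, -6) = -12)
I = -1144 (I = Mul(-88, 13) = -1144)
Function('t')(a) = -1144
Add(Mul(4825786, Pow(Function('t')(176), -1)), Mul(-692576, Pow(Mul(Mul(-24, Function('J')(2, -2)), -11), -1))) = Add(Mul(4825786, Pow(-1144, -1)), Mul(-692576, Pow(Mul(Mul(-24, -12), -11), -1))) = Add(Mul(4825786, Rational(-1, 1144)), Mul(-692576, Pow(Mul(288, -11), -1))) = Add(Rational(-2412893, 572), Mul(-692576, Pow(-3168, -1))) = Add(Rational(-2412893, 572), Mul(-692576, Rational(-1, 3168))) = Add(Rational(-2412893, 572), Rational(21643, 99)) = Rational(-20590601, 5148)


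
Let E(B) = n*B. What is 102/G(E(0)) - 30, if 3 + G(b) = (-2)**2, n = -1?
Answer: 72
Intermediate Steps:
E(B) = -B
G(b) = 1 (G(b) = -3 + (-2)**2 = -3 + 4 = 1)
102/G(E(0)) - 30 = 102/1 - 30 = 1*102 - 30 = 102 - 30 = 72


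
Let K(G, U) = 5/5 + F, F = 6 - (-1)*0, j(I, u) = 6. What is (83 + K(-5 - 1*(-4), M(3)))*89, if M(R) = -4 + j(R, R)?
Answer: 8010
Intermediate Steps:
F = 6 (F = 6 - 1*0 = 6 + 0 = 6)
M(R) = 2 (M(R) = -4 + 6 = 2)
K(G, U) = 7 (K(G, U) = 5/5 + 6 = 5*(⅕) + 6 = 1 + 6 = 7)
(83 + K(-5 - 1*(-4), M(3)))*89 = (83 + 7)*89 = 90*89 = 8010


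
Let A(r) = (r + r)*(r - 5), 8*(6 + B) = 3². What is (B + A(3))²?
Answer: 18225/64 ≈ 284.77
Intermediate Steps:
B = -39/8 (B = -6 + (⅛)*3² = -6 + (⅛)*9 = -6 + 9/8 = -39/8 ≈ -4.8750)
A(r) = 2*r*(-5 + r) (A(r) = (2*r)*(-5 + r) = 2*r*(-5 + r))
(B + A(3))² = (-39/8 + 2*3*(-5 + 3))² = (-39/8 + 2*3*(-2))² = (-39/8 - 12)² = (-135/8)² = 18225/64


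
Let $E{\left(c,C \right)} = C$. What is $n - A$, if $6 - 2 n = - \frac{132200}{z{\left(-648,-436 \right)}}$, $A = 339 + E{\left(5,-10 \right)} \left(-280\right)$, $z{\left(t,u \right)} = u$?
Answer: $- \frac{358349}{109} \approx -3287.6$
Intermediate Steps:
$A = 3139$ ($A = 339 - -2800 = 339 + 2800 = 3139$)
$n = - \frac{16198}{109}$ ($n = 3 - \frac{\left(-132200\right) \frac{1}{-436}}{2} = 3 - \frac{\left(-132200\right) \left(- \frac{1}{436}\right)}{2} = 3 - \frac{16525}{109} = - \frac{16198}{109} \approx -148.61$)
$n - A = - \frac{16198}{109} - 3139 = - \frac{358349}{109}$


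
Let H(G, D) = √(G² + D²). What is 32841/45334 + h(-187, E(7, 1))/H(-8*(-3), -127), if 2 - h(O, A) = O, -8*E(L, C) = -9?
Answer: 32841/45334 + 189*√16705/16705 ≈ 2.1867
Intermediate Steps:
E(L, C) = 9/8 (E(L, C) = -⅛*(-9) = 9/8)
h(O, A) = 2 - O
H(G, D) = √(D² + G²)
32841/45334 + h(-187, E(7, 1))/H(-8*(-3), -127) = 32841/45334 + (2 - 1*(-187))/(√((-127)² + (-8*(-3))²)) = 32841*(1/45334) + (2 + 187)/(√(16129 + 24²)) = 32841/45334 + 189/(√(16129 + 576)) = 32841/45334 + 189/(√16705) = 32841/45334 + 189*(√16705/16705) = 32841/45334 + 189*√16705/16705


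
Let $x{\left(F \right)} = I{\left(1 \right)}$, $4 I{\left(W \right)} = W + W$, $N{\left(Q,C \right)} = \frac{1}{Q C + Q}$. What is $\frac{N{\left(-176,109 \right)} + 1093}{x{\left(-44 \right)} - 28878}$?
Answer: $- \frac{21160479}{559068400} \approx -0.03785$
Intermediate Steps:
$N{\left(Q,C \right)} = \frac{1}{Q + C Q}$ ($N{\left(Q,C \right)} = \frac{1}{C Q + Q} = \frac{1}{Q + C Q}$)
$I{\left(W \right)} = \frac{W}{2}$ ($I{\left(W \right)} = \frac{W + W}{4} = \frac{2 W}{4} = \frac{W}{2}$)
$x{\left(F \right)} = \frac{1}{2}$ ($x{\left(F \right)} = \frac{1}{2} \cdot 1 = \frac{1}{2}$)
$\frac{N{\left(-176,109 \right)} + 1093}{x{\left(-44 \right)} - 28878} = \frac{\frac{1}{\left(-176\right) \left(1 + 109\right)} + 1093}{\frac{1}{2} - 28878} = \frac{- \frac{1}{176 \cdot 110} + 1093}{- \frac{57755}{2}} = \left(\left(- \frac{1}{176}\right) \frac{1}{110} + 1093\right) \left(- \frac{2}{57755}\right) = \left(- \frac{1}{19360} + 1093\right) \left(- \frac{2}{57755}\right) = \frac{21160479}{19360} \left(- \frac{2}{57755}\right) = - \frac{21160479}{559068400}$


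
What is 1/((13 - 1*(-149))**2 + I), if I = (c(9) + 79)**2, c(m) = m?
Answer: 1/33988 ≈ 2.9422e-5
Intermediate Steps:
I = 7744 (I = (9 + 79)**2 = 88**2 = 7744)
1/((13 - 1*(-149))**2 + I) = 1/((13 - 1*(-149))**2 + 7744) = 1/((13 + 149)**2 + 7744) = 1/(162**2 + 7744) = 1/(26244 + 7744) = 1/33988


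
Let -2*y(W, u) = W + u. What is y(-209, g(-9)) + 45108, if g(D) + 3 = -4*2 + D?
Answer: 90445/2 ≈ 45223.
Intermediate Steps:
g(D) = -11 + D (g(D) = -3 + (-4*2 + D) = -3 + (-8 + D) = -11 + D)
y(W, u) = -W/2 - u/2 (y(W, u) = -(W + u)/2 = -W/2 - u/2)
y(-209, g(-9)) + 45108 = (-½*(-209) - (-11 - 9)/2) + 45108 = (209/2 - ½*(-20)) + 45108 = (209/2 + 10) + 45108 = 229/2 + 45108 = 90445/2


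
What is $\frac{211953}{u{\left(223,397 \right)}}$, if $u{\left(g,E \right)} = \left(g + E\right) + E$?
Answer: $\frac{70651}{339} \approx 208.41$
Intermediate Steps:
$u{\left(g,E \right)} = g + 2 E$ ($u{\left(g,E \right)} = \left(E + g\right) + E = g + 2 E$)
$\frac{211953}{u{\left(223,397 \right)}} = \frac{211953}{223 + 2 \cdot 397} = \frac{211953}{223 + 794} = \frac{211953}{1017} = 211953 \cdot \frac{1}{1017} = \frac{70651}{339}$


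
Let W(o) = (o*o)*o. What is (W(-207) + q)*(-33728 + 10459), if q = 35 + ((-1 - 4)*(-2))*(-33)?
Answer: 206396914222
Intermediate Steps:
W(o) = o³ (W(o) = o²*o = o³)
q = -295 (q = 35 - 5*(-2)*(-33) = 35 + 10*(-33) = 35 - 330 = -295)
(W(-207) + q)*(-33728 + 10459) = ((-207)³ - 295)*(-33728 + 10459) = (-8869743 - 295)*(-23269) = -8870038*(-23269) = 206396914222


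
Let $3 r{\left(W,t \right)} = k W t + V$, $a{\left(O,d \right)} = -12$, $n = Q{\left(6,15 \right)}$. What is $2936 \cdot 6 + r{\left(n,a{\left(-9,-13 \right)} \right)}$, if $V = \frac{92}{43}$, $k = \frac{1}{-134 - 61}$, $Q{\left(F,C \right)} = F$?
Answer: $\frac{147717172}{8385} \approx 17617.0$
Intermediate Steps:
$n = 6$
$k = - \frac{1}{195}$ ($k = \frac{1}{-195} = - \frac{1}{195} \approx -0.0051282$)
$V = \frac{92}{43}$ ($V = 92 \cdot \frac{1}{43} = \frac{92}{43} \approx 2.1395$)
$r{\left(W,t \right)} = \frac{92}{129} - \frac{W t}{585}$ ($r{\left(W,t \right)} = \frac{- \frac{W}{195} t + \frac{92}{43}}{3} = \frac{- \frac{W t}{195} + \frac{92}{43}}{3} = \frac{\frac{92}{43} - \frac{W t}{195}}{3} = \frac{92}{129} - \frac{W t}{585}$)
$2936 \cdot 6 + r{\left(n,a{\left(-9,-13 \right)} \right)} = 2936 \cdot 6 + \left(\frac{92}{129} - \frac{2}{195} \left(-12\right)\right) = 17616 + \left(\frac{92}{129} + \frac{8}{65}\right) = 17616 + \frac{7012}{8385} = \frac{147717172}{8385}$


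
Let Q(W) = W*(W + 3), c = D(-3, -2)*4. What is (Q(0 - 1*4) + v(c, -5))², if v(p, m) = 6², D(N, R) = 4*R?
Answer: 1600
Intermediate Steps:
c = -32 (c = (4*(-2))*4 = -8*4 = -32)
Q(W) = W*(3 + W)
v(p, m) = 36
(Q(0 - 1*4) + v(c, -5))² = ((0 - 1*4)*(3 + (0 - 1*4)) + 36)² = ((0 - 4)*(3 + (0 - 4)) + 36)² = (-4*(3 - 4) + 36)² = (-4*(-1) + 36)² = (4 + 36)² = 40² = 1600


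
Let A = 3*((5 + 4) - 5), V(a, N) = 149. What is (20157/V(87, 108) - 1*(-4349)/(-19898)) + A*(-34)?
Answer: -809203231/2964802 ≈ -272.94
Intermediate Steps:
A = 12 (A = 3*(9 - 5) = 3*4 = 12)
(20157/V(87, 108) - 1*(-4349)/(-19898)) + A*(-34) = (20157/149 - 1*(-4349)/(-19898)) + 12*(-34) = (20157*(1/149) + 4349*(-1/19898)) - 408 = (20157/149 - 4349/19898) - 408 = 400435985/2964802 - 408 = -809203231/2964802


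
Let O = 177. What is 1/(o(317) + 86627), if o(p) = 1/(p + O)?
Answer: 494/42793739 ≈ 1.1544e-5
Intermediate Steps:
o(p) = 1/(177 + p) (o(p) = 1/(p + 177) = 1/(177 + p))
1/(o(317) + 86627) = 1/(1/(177 + 317) + 86627) = 1/(1/494 + 86627) = 1/(42793739/494) = 494/42793739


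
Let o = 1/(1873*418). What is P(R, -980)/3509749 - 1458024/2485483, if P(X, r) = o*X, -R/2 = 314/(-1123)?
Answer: -204508736877987385934/348624569185340615167 ≈ -0.58662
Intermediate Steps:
R = 628/1123 (R = -628/(-1123) = -628*(-1)/1123 = -2*(-314/1123) = 628/1123 ≈ 0.55922)
o = 1/782914 (o = (1/1873)*(1/418) = 1/782914 ≈ 1.2773e-6)
P(X, r) = X/782914
P(R, -980)/3509749 - 1458024/2485483 = ((1/782914)*(628/1123))/3509749 - 1458024/2485483 = (314/439606211)*(1/3509749) - 1458024*1/2485483 = 314/1542907459451039 - 1458024/2485483 = -204508736877987385934/348624569185340615167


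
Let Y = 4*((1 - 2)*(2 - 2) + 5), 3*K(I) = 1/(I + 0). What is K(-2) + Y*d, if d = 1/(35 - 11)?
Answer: ⅔ ≈ 0.66667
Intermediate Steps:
d = 1/24 ≈ 0.041667
K(I) = 1/(3*I) (K(I) = 1/(3*(I + 0)) = 1/(3*I))
Y = 20 (Y = 4*(-1*0 + 5) = 4*(0 + 5) = 4*5 = 20)
K(-2) + Y*d = (⅓)/(-2) + 20*(1/24) = (⅓)*(-½) + ⅚ = -⅙ + ⅚ = ⅔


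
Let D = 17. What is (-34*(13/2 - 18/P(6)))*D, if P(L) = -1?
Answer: -14161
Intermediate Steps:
(-34*(13/2 - 18/P(6)))*D = -34*(13/2 - 18/(-1))*17 = -34*(13*(1/2) - 18*(-1))*17 = -34*(13/2 + 18)*17 = -34*49/2*17 = -833*17 = -14161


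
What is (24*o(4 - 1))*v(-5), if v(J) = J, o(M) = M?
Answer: -360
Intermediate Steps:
(24*o(4 - 1))*v(-5) = (24*(4 - 1))*(-5) = (24*3)*(-5) = 72*(-5) = -360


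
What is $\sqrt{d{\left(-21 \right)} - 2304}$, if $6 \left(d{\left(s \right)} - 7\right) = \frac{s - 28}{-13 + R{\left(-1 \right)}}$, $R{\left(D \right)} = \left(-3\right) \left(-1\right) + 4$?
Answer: $\frac{11 i \sqrt{683}}{6} \approx 47.913 i$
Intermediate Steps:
$R{\left(D \right)} = 7$ ($R{\left(D \right)} = 3 + 4 = 7$)
$d{\left(s \right)} = \frac{70}{9} - \frac{s}{36}$ ($d{\left(s \right)} = 7 + \frac{\left(s - 28\right) \frac{1}{-13 + 7}}{6} = 7 + \frac{\left(-28 + s\right) \frac{1}{-6}}{6} = 7 + \frac{\left(-28 + s\right) \left(- \frac{1}{6}\right)}{6} = 7 + \frac{\frac{14}{3} - \frac{s}{6}}{6} = 7 - \left(- \frac{7}{9} + \frac{s}{36}\right) = \frac{70}{9} - \frac{s}{36}$)
$\sqrt{d{\left(-21 \right)} - 2304} = \sqrt{\left(\frac{70}{9} - - \frac{7}{12}\right) - 2304} = \sqrt{\left(\frac{70}{9} + \frac{7}{12}\right) - 2304} = \sqrt{\frac{301}{36} - 2304} = \sqrt{- \frac{82643}{36}} = \frac{11 i \sqrt{683}}{6}$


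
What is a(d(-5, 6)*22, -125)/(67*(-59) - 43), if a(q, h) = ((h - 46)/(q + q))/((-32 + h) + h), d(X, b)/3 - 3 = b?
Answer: -19/148747104 ≈ -1.2773e-7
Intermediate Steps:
d(X, b) = 9 + 3*b
a(q, h) = (-46 + h)/(2*q*(-32 + 2*h)) (a(q, h) = ((-46 + h)/((2*q)))/(-32 + 2*h) = ((-46 + h)*(1/(2*q)))/(-32 + 2*h) = ((-46 + h)/(2*q))/(-32 + 2*h) = (-46 + h)/(2*q*(-32 + 2*h)))
a(d(-5, 6)*22, -125)/(67*(-59) - 43) = ((-46 - 125)/(4*(((9 + 3*6)*22))*(-16 - 125)))/(67*(-59) - 43) = ((¼)*(-171)/(((9 + 18)*22)*(-141)))/(-3953 - 43) = ((¼)*(-1/141)*(-171)/(27*22))/(-3996) = ((¼)*(-1/141)*(-171)/594)*(-1/3996) = ((¼)*(1/594)*(-1/141)*(-171))*(-1/3996) = (19/37224)*(-1/3996) = -19/148747104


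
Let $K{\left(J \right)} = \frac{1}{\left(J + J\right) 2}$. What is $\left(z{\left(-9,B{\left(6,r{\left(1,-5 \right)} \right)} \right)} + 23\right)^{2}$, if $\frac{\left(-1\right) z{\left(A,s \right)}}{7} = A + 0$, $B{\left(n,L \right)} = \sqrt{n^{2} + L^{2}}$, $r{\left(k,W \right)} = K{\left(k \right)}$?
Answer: $7396$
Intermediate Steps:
$K{\left(J \right)} = \frac{1}{4 J}$ ($K{\left(J \right)} = \frac{1}{2 J} \frac{1}{2} = \frac{1}{4 J}$)
$r{\left(k,W \right)} = \frac{1}{4 k}$
$B{\left(n,L \right)} = \sqrt{L^{2} + n^{2}}$
$z{\left(A,s \right)} = - 7 A$ ($z{\left(A,s \right)} = - 7 \left(A + 0\right) = - 7 A$)
$\left(z{\left(-9,B{\left(6,r{\left(1,-5 \right)} \right)} \right)} + 23\right)^{2} = \left(\left(-7\right) \left(-9\right) + 23\right)^{2} = \left(63 + 23\right)^{2} = 86^{2} = 7396$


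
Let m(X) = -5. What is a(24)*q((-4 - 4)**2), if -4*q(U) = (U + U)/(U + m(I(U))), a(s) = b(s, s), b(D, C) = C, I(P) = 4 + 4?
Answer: -768/59 ≈ -13.017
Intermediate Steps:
I(P) = 8
a(s) = s
q(U) = -U/(2*(-5 + U)) (q(U) = -(U + U)/(4*(U - 5)) = -2*U/(4*(-5 + U)) = -U/(2*(-5 + U)))
a(24)*q((-4 - 4)**2) = 24*(-(-4 - 4)**2/(-10 + 2*(-4 - 4)**2)) = 24*(-1*(-8)**2/(-10 + 2*(-8)**2)) = 24*(-1*64/(-10 + 2*64)) = 24*(-1*64/(-10 + 128)) = 24*(-1*64/118) = 24*(-1*64*1/118) = 24*(-32/59) = -768/59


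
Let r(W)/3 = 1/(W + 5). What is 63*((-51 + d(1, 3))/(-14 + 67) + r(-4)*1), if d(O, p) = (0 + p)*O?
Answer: 6993/53 ≈ 131.94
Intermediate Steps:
r(W) = 3/(5 + W) (r(W) = 3/(W + 5) = 3/(5 + W))
d(O, p) = O*p (d(O, p) = p*O = O*p)
63*((-51 + d(1, 3))/(-14 + 67) + r(-4)*1) = 63*((-51 + 1*3)/(-14 + 67) + (3/(5 - 4))*1) = 63*((-51 + 3)/53 + (3/1)*1) = 63*(-48*1/53 + (3*1)*1) = 63*(-48/53 + 3*1) = 63*(-48/53 + 3) = 63*(111/53) = 6993/53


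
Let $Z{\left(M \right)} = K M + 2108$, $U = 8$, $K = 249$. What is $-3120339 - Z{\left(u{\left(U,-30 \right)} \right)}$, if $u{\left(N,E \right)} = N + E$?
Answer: $-3116969$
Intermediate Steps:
$u{\left(N,E \right)} = E + N$
$Z{\left(M \right)} = 2108 + 249 M$ ($Z{\left(M \right)} = 249 M + 2108 = 2108 + 249 M$)
$-3120339 - Z{\left(u{\left(U,-30 \right)} \right)} = -3120339 - \left(2108 + 249 \left(-30 + 8\right)\right) = -3120339 - \left(2108 + 249 \left(-22\right)\right) = -3120339 - \left(2108 - 5478\right) = -3120339 - -3370 = -3120339 + 3370 = -3116969$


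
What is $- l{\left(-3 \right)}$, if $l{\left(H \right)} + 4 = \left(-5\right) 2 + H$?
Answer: $17$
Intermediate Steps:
$l{\left(H \right)} = -14 + H$ ($l{\left(H \right)} = -4 + \left(\left(-5\right) 2 + H\right) = -4 + \left(-10 + H\right) = -14 + H$)
$- l{\left(-3 \right)} = - (-14 - 3) = \left(-1\right) \left(-17\right) = 17$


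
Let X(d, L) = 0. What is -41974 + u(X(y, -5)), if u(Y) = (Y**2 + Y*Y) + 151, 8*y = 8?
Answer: -41823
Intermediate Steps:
y = 1 (y = (1/8)*8 = 1)
u(Y) = 151 + 2*Y**2 (u(Y) = (Y**2 + Y**2) + 151 = 2*Y**2 + 151 = 151 + 2*Y**2)
-41974 + u(X(y, -5)) = -41974 + (151 + 2*0**2) = -41974 + (151 + 2*0) = -41974 + (151 + 0) = -41974 + 151 = -41823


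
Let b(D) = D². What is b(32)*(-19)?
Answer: -19456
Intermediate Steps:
b(32)*(-19) = 32²*(-19) = 1024*(-19) = -19456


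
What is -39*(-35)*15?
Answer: 20475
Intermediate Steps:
-39*(-35)*15 = 1365*15 = 20475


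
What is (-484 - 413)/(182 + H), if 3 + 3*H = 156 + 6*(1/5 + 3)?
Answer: -1495/399 ≈ -3.7469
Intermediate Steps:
H = 287/5 (H = -1 + (156 + 6*(1/5 + 3))/3 = -1 + (156 + 6*(⅕ + 3))/3 = -1 + (156 + 6*(16/5))/3 = -1 + (156 + 96/5)/3 = -1 + (⅓)*(876/5) = -1 + 292/5 = 287/5 ≈ 57.400)
(-484 - 413)/(182 + H) = (-484 - 413)/(182 + 287/5) = -897/1197/5 = -897*5/1197 = -1495/399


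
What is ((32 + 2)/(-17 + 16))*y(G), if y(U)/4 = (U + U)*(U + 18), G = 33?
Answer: -457776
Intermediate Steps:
y(U) = 8*U*(18 + U) (y(U) = 4*((U + U)*(U + 18)) = 4*((2*U)*(18 + U)) = 4*(2*U*(18 + U)) = 8*U*(18 + U))
((32 + 2)/(-17 + 16))*y(G) = ((32 + 2)/(-17 + 16))*(8*33*(18 + 33)) = (34/(-1))*(8*33*51) = (34*(-1))*13464 = -34*13464 = -457776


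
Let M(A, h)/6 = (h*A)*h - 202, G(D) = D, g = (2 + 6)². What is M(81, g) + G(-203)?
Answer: 1989241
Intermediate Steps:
g = 64 (g = 8² = 64)
M(A, h) = -1212 + 6*A*h² (M(A, h) = 6*((h*A)*h - 202) = 6*((A*h)*h - 202) = 6*(A*h² - 202) = 6*(-202 + A*h²) = -1212 + 6*A*h²)
M(81, g) + G(-203) = (-1212 + 6*81*64²) - 203 = (-1212 + 6*81*4096) - 203 = (-1212 + 1990656) - 203 = 1989444 - 203 = 1989241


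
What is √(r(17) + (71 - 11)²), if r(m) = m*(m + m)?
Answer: √4178 ≈ 64.637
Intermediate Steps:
r(m) = 2*m² (r(m) = m*(2*m) = 2*m²)
√(r(17) + (71 - 11)²) = √(2*17² + (71 - 11)²) = √(2*289 + 60²) = √(578 + 3600) = √4178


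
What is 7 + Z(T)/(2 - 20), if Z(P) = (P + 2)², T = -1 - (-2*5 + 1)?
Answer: 13/9 ≈ 1.4444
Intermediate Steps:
T = 8 (T = -1 - (-10 + 1) = -1 - 1*(-9) = -1 + 9 = 8)
Z(P) = (2 + P)²
7 + Z(T)/(2 - 20) = 7 + (2 + 8)²/(2 - 20) = 7 + 10²/(-18) = 7 - 1/18*100 = 7 - 50/9 = 13/9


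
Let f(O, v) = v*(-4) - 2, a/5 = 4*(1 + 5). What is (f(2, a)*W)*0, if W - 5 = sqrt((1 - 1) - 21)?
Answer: 0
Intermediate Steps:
a = 120 (a = 5*(4*(1 + 5)) = 5*(4*6) = 5*24 = 120)
f(O, v) = -2 - 4*v (f(O, v) = -4*v - 2 = -2 - 4*v)
W = 5 + I*sqrt(21) (W = 5 + sqrt((1 - 1) - 21) = 5 + sqrt(0 - 21) = 5 + sqrt(-21) = 5 + I*sqrt(21) ≈ 5.0 + 4.5826*I)
(f(2, a)*W)*0 = ((-2 - 4*120)*(5 + I*sqrt(21)))*0 = ((-2 - 480)*(5 + I*sqrt(21)))*0 = -482*(5 + I*sqrt(21))*0 = (-2410 - 482*I*sqrt(21))*0 = 0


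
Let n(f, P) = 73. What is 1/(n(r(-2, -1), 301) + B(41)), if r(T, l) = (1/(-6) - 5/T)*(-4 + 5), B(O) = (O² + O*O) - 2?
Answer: 1/3433 ≈ 0.00029129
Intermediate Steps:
B(O) = -2 + 2*O² (B(O) = (O² + O²) - 2 = 2*O² - 2 = -2 + 2*O²)
r(T, l) = -⅙ - 5/T (r(T, l) = (-⅙ - 5/T)*1 = -⅙ - 5/T)
1/(n(r(-2, -1), 301) + B(41)) = 1/(73 + (-2 + 2*41²)) = 1/(73 + (-2 + 2*1681)) = 1/(73 + (-2 + 3362)) = 1/(73 + 3360) = 1/3433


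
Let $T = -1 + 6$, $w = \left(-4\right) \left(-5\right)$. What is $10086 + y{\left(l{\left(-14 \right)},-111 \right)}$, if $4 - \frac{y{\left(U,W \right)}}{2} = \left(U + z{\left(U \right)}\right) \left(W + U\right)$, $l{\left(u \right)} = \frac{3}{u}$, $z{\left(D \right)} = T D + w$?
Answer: $\frac{698573}{49} \approx 14257.0$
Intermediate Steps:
$w = 20$
$T = 5$
$z{\left(D \right)} = 20 + 5 D$ ($z{\left(D \right)} = 5 D + 20 = 20 + 5 D$)
$y{\left(U,W \right)} = 8 - 2 \left(20 + 6 U\right) \left(U + W\right)$ ($y{\left(U,W \right)} = 8 - 2 \left(U + \left(20 + 5 U\right)\right) \left(W + U\right) = 8 - 2 \left(20 + 6 U\right) \left(U + W\right)$)
$10086 + y{\left(l{\left(-14 \right)},-111 \right)} = 10086 - \left(-4448 + \frac{27}{49} + 12 \frac{3}{-14} \left(-111\right) + 40 \cdot 3 \frac{1}{-14}\right) = 10086 - \left(-4448 + \frac{27}{49} + 12 \cdot 3 \left(- \frac{1}{14}\right) \left(-111\right) + 40 \cdot 3 \left(- \frac{1}{14}\right)\right) = 10086 - \left(- \frac{31196}{7} + \frac{27}{49} + \frac{1998}{7}\right) = 10086 + \left(8 + \frac{60}{7} + 4440 - \frac{27}{49} - \frac{1998}{7}\right) = 10086 + \frac{204359}{49} = \frac{698573}{49}$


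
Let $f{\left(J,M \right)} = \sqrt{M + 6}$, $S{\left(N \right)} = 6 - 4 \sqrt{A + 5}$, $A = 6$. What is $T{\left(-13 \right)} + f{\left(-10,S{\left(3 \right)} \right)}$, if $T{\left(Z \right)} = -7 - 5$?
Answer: $-12 + 2 \sqrt{3 - \sqrt{11}} \approx -12.0 + 1.1254 i$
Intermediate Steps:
$T{\left(Z \right)} = -12$
$S{\left(N \right)} = 6 - 4 \sqrt{11}$ ($S{\left(N \right)} = 6 - 4 \sqrt{6 + 5} = 6 - 4 \sqrt{11}$)
$f{\left(J,M \right)} = \sqrt{6 + M}$
$T{\left(-13 \right)} + f{\left(-10,S{\left(3 \right)} \right)} = -12 + \sqrt{6 + \left(6 - 4 \sqrt{11}\right)} = -12 + \sqrt{12 - 4 \sqrt{11}}$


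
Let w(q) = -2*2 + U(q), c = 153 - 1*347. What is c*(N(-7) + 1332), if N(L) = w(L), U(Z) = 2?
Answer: -258020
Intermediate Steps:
c = -194 (c = 153 - 347 = -194)
w(q) = -2 (w(q) = -2*2 + 2 = -4 + 2 = -2)
N(L) = -2
c*(N(-7) + 1332) = -194*(-2 + 1332) = -194*1330 = -258020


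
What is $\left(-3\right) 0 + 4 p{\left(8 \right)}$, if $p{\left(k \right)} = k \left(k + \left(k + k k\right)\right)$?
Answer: $2560$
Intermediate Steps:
$p{\left(k \right)} = k \left(k^{2} + 2 k\right)$ ($p{\left(k \right)} = k \left(k + \left(k + k^{2}\right)\right) = k \left(k^{2} + 2 k\right)$)
$\left(-3\right) 0 + 4 p{\left(8 \right)} = \left(-3\right) 0 + 4 \cdot 8^{2} \left(2 + 8\right) = 0 + 4 \cdot 64 \cdot 10 = 0 + 4 \cdot 640 = 0 + 2560 = 2560$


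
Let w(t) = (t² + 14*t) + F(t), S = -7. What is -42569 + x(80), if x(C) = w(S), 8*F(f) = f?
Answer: -340951/8 ≈ -42619.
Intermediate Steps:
F(f) = f/8
w(t) = t² + 113*t/8 (w(t) = (t² + 14*t) + t/8 = t² + 113*t/8)
x(C) = -399/8 (x(C) = (⅛)*(-7)*(113 + 8*(-7)) = (⅛)*(-7)*(113 - 56) = (⅛)*(-7)*57 = -399/8)
-42569 + x(80) = -42569 - 399/8 = -340951/8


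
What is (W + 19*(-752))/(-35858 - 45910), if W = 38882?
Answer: -4099/13628 ≈ -0.30078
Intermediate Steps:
(W + 19*(-752))/(-35858 - 45910) = (38882 + 19*(-752))/(-35858 - 45910) = (38882 - 14288)/(-81768) = 24594*(-1/81768) = -4099/13628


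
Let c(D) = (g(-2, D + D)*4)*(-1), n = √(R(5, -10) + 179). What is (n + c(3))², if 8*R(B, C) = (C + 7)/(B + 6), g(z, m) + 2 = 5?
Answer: (528 - √346478)²/1936 ≈ 1.8984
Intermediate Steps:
g(z, m) = 3 (g(z, m) = -2 + 5 = 3)
R(B, C) = (7 + C)/(8*(6 + B)) (R(B, C) = ((C + 7)/(B + 6))/8 = ((7 + C)/(6 + B))/8 = (7 + C)/(8*(6 + B)))
n = √346478/44 (n = √((7 - 10)/(8*(6 + 5)) + 179) = √((⅛)*(-3)/11 + 179) = √((⅛)*(1/11)*(-3) + 179) = √(-3/88 + 179) = √(15749/88) = √346478/44 ≈ 13.378)
c(D) = -12 (c(D) = (3*4)*(-1) = 12*(-1) = -12)
(n + c(3))² = (√346478/44 - 12)² = (-12 + √346478/44)²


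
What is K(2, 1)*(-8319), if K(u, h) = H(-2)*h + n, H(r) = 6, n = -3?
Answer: -24957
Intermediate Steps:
K(u, h) = -3 + 6*h (K(u, h) = 6*h - 3 = -3 + 6*h)
K(2, 1)*(-8319) = (-3 + 6*1)*(-8319) = (-3 + 6)*(-8319) = 3*(-8319) = -24957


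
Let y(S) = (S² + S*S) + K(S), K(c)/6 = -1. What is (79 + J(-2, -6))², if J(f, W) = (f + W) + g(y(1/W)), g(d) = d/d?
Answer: 5184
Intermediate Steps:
K(c) = -6 (K(c) = 6*(-1) = -6)
y(S) = -6 + 2*S² (y(S) = (S² + S*S) - 6 = (S² + S²) - 6 = 2*S² - 6 = -6 + 2*S²)
g(d) = 1
J(f, W) = 1 + W + f (J(f, W) = (f + W) + 1 = (W + f) + 1 = 1 + W + f)
(79 + J(-2, -6))² = (79 + (1 - 6 - 2))² = (79 - 7)² = 72² = 5184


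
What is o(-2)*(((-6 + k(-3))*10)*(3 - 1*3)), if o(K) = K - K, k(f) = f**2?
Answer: 0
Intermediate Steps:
o(K) = 0
o(-2)*(((-6 + k(-3))*10)*(3 - 1*3)) = 0*(((-6 + (-3)**2)*10)*(3 - 1*3)) = 0*(((-6 + 9)*10)*(3 - 3)) = 0*((3*10)*0) = 0*(30*0) = 0*0 = 0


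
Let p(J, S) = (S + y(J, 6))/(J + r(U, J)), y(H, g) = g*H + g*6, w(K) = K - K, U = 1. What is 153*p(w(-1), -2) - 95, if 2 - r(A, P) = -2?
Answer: 2411/2 ≈ 1205.5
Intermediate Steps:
r(A, P) = 4 (r(A, P) = 2 - 1*(-2) = 2 + 2 = 4)
w(K) = 0
y(H, g) = 6*g + H*g (y(H, g) = H*g + 6*g = 6*g + H*g)
p(J, S) = (36 + S + 6*J)/(4 + J) (p(J, S) = (S + 6*(6 + J))/(J + 4) = (S + (36 + 6*J))/(4 + J) = (36 + S + 6*J)/(4 + J))
153*p(w(-1), -2) - 95 = 153*((36 - 2 + 6*0)/(4 + 0)) - 95 = 153*((36 - 2 + 0)/4) - 95 = 153*((¼)*34) - 95 = 153*(17/2) - 95 = 2601/2 - 95 = 2411/2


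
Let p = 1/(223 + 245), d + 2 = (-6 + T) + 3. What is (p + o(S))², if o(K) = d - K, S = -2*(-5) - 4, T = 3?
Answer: 14010049/219024 ≈ 63.966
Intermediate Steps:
d = -2 (d = -2 + ((-6 + 3) + 3) = -2 + (-3 + 3) = -2 + 0 = -2)
S = 6 (S = 10 - 4 = 6)
o(K) = -2 - K
p = 1/468 ≈ 0.0021368
(p + o(S))² = (1/468 + (-2 - 1*6))² = (1/468 + (-2 - 6))² = (1/468 - 8)² = (-3743/468)² = 14010049/219024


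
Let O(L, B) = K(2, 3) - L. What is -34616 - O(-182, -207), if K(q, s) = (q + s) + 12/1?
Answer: -34815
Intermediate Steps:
K(q, s) = 12 + q + s (K(q, s) = (q + s) + 12*1 = (q + s) + 12 = 12 + q + s)
O(L, B) = 17 - L (O(L, B) = (12 + 2 + 3) - L = 17 - L)
-34616 - O(-182, -207) = -34616 - (17 - 1*(-182)) = -34616 - (17 + 182) = -34616 - 1*199 = -34616 - 199 = -34815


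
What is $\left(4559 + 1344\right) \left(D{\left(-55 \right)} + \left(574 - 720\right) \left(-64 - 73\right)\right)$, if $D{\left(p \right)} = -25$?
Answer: $117924231$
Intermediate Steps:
$\left(4559 + 1344\right) \left(D{\left(-55 \right)} + \left(574 - 720\right) \left(-64 - 73\right)\right) = \left(4559 + 1344\right) \left(-25 + \left(574 - 720\right) \left(-64 - 73\right)\right) = 5903 \left(-25 - -20002\right) = 5903 \left(-25 + 20002\right) = 5903 \cdot 19977 = 117924231$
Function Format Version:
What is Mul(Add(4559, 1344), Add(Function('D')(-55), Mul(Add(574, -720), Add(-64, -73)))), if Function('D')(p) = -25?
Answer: 117924231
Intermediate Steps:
Mul(Add(4559, 1344), Add(Function('D')(-55), Mul(Add(574, -720), Add(-64, -73)))) = Mul(Add(4559, 1344), Add(-25, Mul(Add(574, -720), Add(-64, -73)))) = Mul(5903, Add(-25, Mul(-146, -137))) = Mul(5903, Add(-25, 20002)) = Mul(5903, 19977) = 117924231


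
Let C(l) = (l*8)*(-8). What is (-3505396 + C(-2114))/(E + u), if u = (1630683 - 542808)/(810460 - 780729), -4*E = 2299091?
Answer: 400785772400/68349923021 ≈ 5.8637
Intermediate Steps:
E = -2299091/4 (E = -1/4*2299091 = -2299091/4 ≈ -5.7477e+5)
C(l) = -64*l (C(l) = (8*l)*(-8) = -64*l)
u = 1087875/29731 ≈ 36.591
(-3505396 + C(-2114))/(E + u) = (-3505396 - 64*(-2114))/(-2299091/4 + 1087875/29731) = (-3505396 + 135296)/(-68349923021/118924) = -3370100*(-118924/68349923021) = 400785772400/68349923021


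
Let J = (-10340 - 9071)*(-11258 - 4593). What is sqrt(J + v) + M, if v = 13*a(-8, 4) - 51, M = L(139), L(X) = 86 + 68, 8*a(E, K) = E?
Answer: 154 + sqrt(307683697) ≈ 17695.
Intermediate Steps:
a(E, K) = E/8
J = 307683761 (J = -19411*(-15851) = 307683761)
L(X) = 154
M = 154
v = -64 (v = 13*((1/8)*(-8)) - 51 = 13*(-1) - 51 = -13 - 51 = -64)
sqrt(J + v) + M = sqrt(307683761 - 64) + 154 = sqrt(307683697) + 154 = 154 + sqrt(307683697)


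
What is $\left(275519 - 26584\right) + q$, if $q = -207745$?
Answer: $41190$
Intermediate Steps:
$\left(275519 - 26584\right) + q = \left(275519 - 26584\right) - 207745 = 248935 - 207745 = 41190$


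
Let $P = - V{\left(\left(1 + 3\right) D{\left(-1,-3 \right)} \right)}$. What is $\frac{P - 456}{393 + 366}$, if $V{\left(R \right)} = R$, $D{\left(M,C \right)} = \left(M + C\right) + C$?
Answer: $- \frac{428}{759} \approx -0.5639$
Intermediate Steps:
$D{\left(M,C \right)} = M + 2 C$ ($D{\left(M,C \right)} = \left(C + M\right) + C = M + 2 C$)
$P = 28$ ($P = - \left(1 + 3\right) \left(-1 + 2 \left(-3\right)\right) = - 4 \left(-1 - 6\right) = - 4 \left(-7\right) = \left(-1\right) \left(-28\right) = 28$)
$\frac{P - 456}{393 + 366} = \frac{28 - 456}{393 + 366} = - \frac{428}{759}$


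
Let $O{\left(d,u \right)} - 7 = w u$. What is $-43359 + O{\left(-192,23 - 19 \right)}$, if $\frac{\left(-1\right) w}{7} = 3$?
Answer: $-43436$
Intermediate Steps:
$w = -21$ ($w = \left(-7\right) 3 = -21$)
$O{\left(d,u \right)} = 7 - 21 u$
$-43359 + O{\left(-192,23 - 19 \right)} = -43359 + \left(7 - 21 \left(23 - 19\right)\right) = -43359 + \left(7 - 84\right) = -43359 - 77 = -43436$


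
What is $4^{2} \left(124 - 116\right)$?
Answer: $128$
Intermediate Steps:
$4^{2} \left(124 - 116\right) = 16 \cdot 8 = 128$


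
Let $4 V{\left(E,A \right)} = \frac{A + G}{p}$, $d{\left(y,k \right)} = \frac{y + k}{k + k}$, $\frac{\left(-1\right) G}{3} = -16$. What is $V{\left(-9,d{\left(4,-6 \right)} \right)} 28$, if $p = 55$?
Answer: $\frac{2023}{330} \approx 6.1303$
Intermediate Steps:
$G = 48$ ($G = \left(-3\right) \left(-16\right) = 48$)
$d{\left(y,k \right)} = \frac{k + y}{2 k}$
$V{\left(E,A \right)} = \frac{12}{55} + \frac{A}{220}$ ($V{\left(E,A \right)} = \frac{\left(A + 48\right) \frac{1}{55}}{4} = \frac{\left(48 + A\right) \frac{1}{55}}{4} = \frac{\frac{48}{55} + \frac{A}{55}}{4} = \frac{12}{55} + \frac{A}{220}$)
$V{\left(-9,d{\left(4,-6 \right)} \right)} 28 = \left(\frac{12}{55} + \frac{\frac{1}{2} \frac{1}{-6} \left(-6 + 4\right)}{220}\right) 28 = \left(\frac{12}{55} + \frac{\frac{1}{2} \left(- \frac{1}{6}\right) \left(-2\right)}{220}\right) 28 = \left(\frac{12}{55} + \frac{1}{220} \cdot \frac{1}{6}\right) 28 = \left(\frac{12}{55} + \frac{1}{1320}\right) 28 = \frac{289}{1320} \cdot 28 = \frac{2023}{330}$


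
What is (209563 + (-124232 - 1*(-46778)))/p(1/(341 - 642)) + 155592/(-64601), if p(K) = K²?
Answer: 773222774133317/64601 ≈ 1.1969e+10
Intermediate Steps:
(209563 + (-124232 - 1*(-46778)))/p(1/(341 - 642)) + 155592/(-64601) = (209563 + (-124232 - 1*(-46778)))/((1/(341 - 642))²) + 155592/(-64601) = (209563 + (-124232 + 46778))/((1/(-301))²) + 155592*(-1/64601) = (209563 - 77454)/((-1/301)²) - 155592/64601 = 132109/(1/90601) - 155592/64601 = 132109*90601 - 155592/64601 = 11969207509 - 155592/64601 = 773222774133317/64601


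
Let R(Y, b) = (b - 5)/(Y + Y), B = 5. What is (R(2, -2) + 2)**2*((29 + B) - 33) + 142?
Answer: 2273/16 ≈ 142.06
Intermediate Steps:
R(Y, b) = (-5 + b)/(2*Y) (R(Y, b) = (-5 + b)/((2*Y)) = (-5 + b)*(1/(2*Y)) = (-5 + b)/(2*Y))
(R(2, -2) + 2)**2*((29 + B) - 33) + 142 = ((1/2)*(-5 - 2)/2 + 2)**2*((29 + 5) - 33) + 142 = ((1/2)*(1/2)*(-7) + 2)**2*(34 - 33) + 142 = (-7/4 + 2)**2*1 + 142 = (1/4)**2*1 + 142 = (1/16)*1 + 142 = 1/16 + 142 = 2273/16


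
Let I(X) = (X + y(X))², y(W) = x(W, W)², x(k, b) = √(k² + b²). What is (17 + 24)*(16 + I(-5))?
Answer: 83681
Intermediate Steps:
x(k, b) = √(b² + k²)
y(W) = 2*W² (y(W) = (√(W² + W²))² = (√(2*W²))² = (√2*√(W²))² = 2*W²)
I(X) = (X + 2*X²)²
(17 + 24)*(16 + I(-5)) = (17 + 24)*(16 + (-5)²*(1 + 2*(-5))²) = 41*(16 + 25*(1 - 10)²) = 41*(16 + 25*(-9)²) = 41*(16 + 25*81) = 41*(16 + 2025) = 41*2041 = 83681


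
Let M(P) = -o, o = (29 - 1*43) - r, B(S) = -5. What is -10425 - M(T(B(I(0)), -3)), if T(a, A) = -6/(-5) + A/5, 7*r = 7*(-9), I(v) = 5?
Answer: -10430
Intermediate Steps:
r = -9 (r = (7*(-9))/7 = (⅐)*(-63) = -9)
o = -5 (o = (29 - 1*43) - 1*(-9) = (29 - 43) + 9 = -14 + 9 = -5)
T(a, A) = 6/5 + A/5 (T(a, A) = -6*(-⅕) + A*(⅕) = 6/5 + A/5)
M(P) = 5 (M(P) = -1*(-5) = 5)
-10425 - M(T(B(I(0)), -3)) = -10425 - 1*5 = -10425 - 5 = -10430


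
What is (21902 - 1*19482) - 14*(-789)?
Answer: 13466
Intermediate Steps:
(21902 - 1*19482) - 14*(-789) = (21902 - 19482) - 1*(-11046) = 2420 + 11046 = 13466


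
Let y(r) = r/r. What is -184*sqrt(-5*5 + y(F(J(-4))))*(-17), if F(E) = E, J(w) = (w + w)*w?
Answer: 6256*I*sqrt(6) ≈ 15324.0*I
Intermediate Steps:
J(w) = 2*w**2 (J(w) = (2*w)*w = 2*w**2)
y(r) = 1
-184*sqrt(-5*5 + y(F(J(-4))))*(-17) = -184*sqrt(-5*5 + 1)*(-17) = -184*sqrt(-25 + 1)*(-17) = -184*sqrt(-24)*(-17) = -184*2*I*sqrt(6)*(-17) = -(-6256)*I*sqrt(6) = 6256*I*sqrt(6)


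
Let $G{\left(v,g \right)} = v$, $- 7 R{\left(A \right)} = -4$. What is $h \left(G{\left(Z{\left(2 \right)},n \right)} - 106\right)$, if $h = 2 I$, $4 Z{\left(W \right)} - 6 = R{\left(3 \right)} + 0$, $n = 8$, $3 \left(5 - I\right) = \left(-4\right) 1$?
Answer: $- \frac{9253}{7} \approx -1321.9$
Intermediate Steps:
$R{\left(A \right)} = \frac{4}{7}$ ($R{\left(A \right)} = \left(- \frac{1}{7}\right) \left(-4\right) = \frac{4}{7}$)
$I = \frac{19}{3}$ ($I = 5 - \frac{\left(-4\right) 1}{3} = 5 - - \frac{4}{3} = 5 + \frac{4}{3} = \frac{19}{3} \approx 6.3333$)
$Z{\left(W \right)} = \frac{23}{14}$ ($Z{\left(W \right)} = \frac{3}{2} + \frac{\frac{4}{7} + 0}{4} = \frac{3}{2} + \frac{1}{4} \cdot \frac{4}{7} = \frac{3}{2} + \frac{1}{7} = \frac{23}{14}$)
$h = \frac{38}{3}$ ($h = 2 \cdot \frac{19}{3} = \frac{38}{3} \approx 12.667$)
$h \left(G{\left(Z{\left(2 \right)},n \right)} - 106\right) = \frac{38 \left(\frac{23}{14} - 106\right)}{3} = \frac{38}{3} \left(- \frac{1461}{14}\right) = - \frac{9253}{7}$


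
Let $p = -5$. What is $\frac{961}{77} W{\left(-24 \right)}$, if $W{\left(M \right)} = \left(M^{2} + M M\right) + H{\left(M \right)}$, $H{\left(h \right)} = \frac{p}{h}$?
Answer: $\frac{26574533}{1848} \approx 14380.0$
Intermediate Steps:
$H{\left(h \right)} = - \frac{5}{h}$
$W{\left(M \right)} = - \frac{5}{M} + 2 M^{2}$ ($W{\left(M \right)} = \left(M^{2} + M M\right) - \frac{5}{M} = \left(M^{2} + M^{2}\right) - \frac{5}{M} = 2 M^{2} - \frac{5}{M} = - \frac{5}{M} + 2 M^{2}$)
$\frac{961}{77} W{\left(-24 \right)} = \frac{961}{77} \frac{-5 + 2 \left(-24\right)^{3}}{-24} = 961 \cdot \frac{1}{77} \left(- \frac{-5 + 2 \left(-13824\right)}{24}\right) = \frac{961 \left(- \frac{-5 - 27648}{24}\right)}{77} = \frac{961 \left(\left(- \frac{1}{24}\right) \left(-27653\right)\right)}{77} = \frac{961}{77} \cdot \frac{27653}{24} = \frac{26574533}{1848}$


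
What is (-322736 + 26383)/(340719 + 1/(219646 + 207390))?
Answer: -126553399708/145499278885 ≈ -0.86979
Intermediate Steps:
(-322736 + 26383)/(340719 + 1/(219646 + 207390)) = -296353/(340719 + 1/427036) = -296353/145499278885/427036 = -296353*427036/145499278885 = -126553399708/145499278885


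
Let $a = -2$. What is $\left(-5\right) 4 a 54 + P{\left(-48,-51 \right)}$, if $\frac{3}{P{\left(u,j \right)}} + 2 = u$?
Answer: $\frac{107997}{50} \approx 2159.9$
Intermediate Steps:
$P{\left(u,j \right)} = \frac{3}{-2 + u}$
$\left(-5\right) 4 a 54 + P{\left(-48,-51 \right)} = \left(-5\right) 4 \left(-2\right) 54 + \frac{3}{-2 - 48} = \left(-20\right) \left(-2\right) 54 + \frac{3}{-50} = 40 \cdot 54 + 3 \left(- \frac{1}{50}\right) = 2160 - \frac{3}{50} = \frac{107997}{50}$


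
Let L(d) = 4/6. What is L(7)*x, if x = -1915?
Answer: -3830/3 ≈ -1276.7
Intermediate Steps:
L(d) = 2/3 (L(d) = 4*(1/6) = 2/3)
L(7)*x = (2/3)*(-1915) = -3830/3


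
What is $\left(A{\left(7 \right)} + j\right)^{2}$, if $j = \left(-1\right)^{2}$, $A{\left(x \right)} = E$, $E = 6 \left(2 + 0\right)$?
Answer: $169$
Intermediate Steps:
$E = 12$ ($E = 6 \cdot 2 = 12$)
$A{\left(x \right)} = 12$
$j = 1$
$\left(A{\left(7 \right)} + j\right)^{2} = \left(12 + 1\right)^{2} = 13^{2} = 169$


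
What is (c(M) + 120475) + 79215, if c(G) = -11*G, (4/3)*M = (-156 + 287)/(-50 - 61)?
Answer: 29555561/148 ≈ 1.9970e+5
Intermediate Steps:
M = -131/148 (M = 3*((-156 + 287)/(-50 - 61))/4 = 3*(131/(-111))/4 = 3*(131*(-1/111))/4 = (¾)*(-131/111) = -131/148 ≈ -0.88513)
(c(M) + 120475) + 79215 = (-11*(-131/148) + 120475) + 79215 = (1441/148 + 120475) + 79215 = 17831741/148 + 79215 = 29555561/148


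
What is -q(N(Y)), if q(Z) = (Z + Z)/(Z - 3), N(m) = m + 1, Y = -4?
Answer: -1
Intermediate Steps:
N(m) = 1 + m
q(Z) = 2*Z/(-3 + Z) (q(Z) = (2*Z)/(-3 + Z) = 2*Z/(-3 + Z))
-q(N(Y)) = -2*(1 - 4)/(-3 + (1 - 4)) = -2*(-3)/(-3 - 3) = -2*(-3)/(-6) = -2*(-3)*(-1)/6 = -1*1 = -1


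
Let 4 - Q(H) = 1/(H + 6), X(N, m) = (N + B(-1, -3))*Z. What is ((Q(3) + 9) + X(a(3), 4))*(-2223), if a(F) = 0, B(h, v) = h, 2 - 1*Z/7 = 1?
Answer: -13091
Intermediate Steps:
Z = 7 (Z = 14 - 7*1 = 14 - 7 = 7)
X(N, m) = -7 + 7*N (X(N, m) = (N - 1)*7 = (-1 + N)*7 = -7 + 7*N)
Q(H) = 4 - 1/(6 + H) (Q(H) = 4 - 1/(H + 6) = 4 - 1/(6 + H))
((Q(3) + 9) + X(a(3), 4))*(-2223) = (((23 + 4*3)/(6 + 3) + 9) + (-7 + 7*0))*(-2223) = (((23 + 12)/9 + 9) + (-7 + 0))*(-2223) = (((1/9)*35 + 9) - 7)*(-2223) = ((35/9 + 9) - 7)*(-2223) = (116/9 - 7)*(-2223) = (53/9)*(-2223) = -13091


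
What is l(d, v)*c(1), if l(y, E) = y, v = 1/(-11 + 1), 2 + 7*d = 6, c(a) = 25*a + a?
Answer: 104/7 ≈ 14.857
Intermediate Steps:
c(a) = 26*a
d = 4/7 (d = -2/7 + (⅐)*6 = -2/7 + 6/7 = 4/7 ≈ 0.57143)
v = -⅒ (v = 1/(-10) = -⅒ ≈ -0.10000)
l(d, v)*c(1) = 4*(26*1)/7 = (4/7)*26 = 104/7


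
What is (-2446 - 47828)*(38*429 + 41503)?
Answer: -2906088570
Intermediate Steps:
(-2446 - 47828)*(38*429 + 41503) = -50274*(16302 + 41503) = -50274*57805 = -2906088570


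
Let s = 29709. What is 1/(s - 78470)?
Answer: -1/48761 ≈ -2.0508e-5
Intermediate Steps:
1/(s - 78470) = 1/(29709 - 78470) = 1/(-48761) = -1/48761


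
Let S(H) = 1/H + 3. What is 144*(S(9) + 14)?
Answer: 2464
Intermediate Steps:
S(H) = 3 + 1/H (S(H) = 1/H + 3 = 3 + 1/H)
144*(S(9) + 14) = 144*((3 + 1/9) + 14) = 144*(28/9 + 14) = 144*(154/9) = 2464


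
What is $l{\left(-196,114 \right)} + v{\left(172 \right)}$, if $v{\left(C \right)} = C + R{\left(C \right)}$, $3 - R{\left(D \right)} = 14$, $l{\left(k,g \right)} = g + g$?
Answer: $389$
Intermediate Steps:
$l{\left(k,g \right)} = 2 g$
$R{\left(D \right)} = -11$ ($R{\left(D \right)} = 3 - 14 = -11$)
$v{\left(C \right)} = -11 + C$ ($v{\left(C \right)} = C - 11 = -11 + C$)
$l{\left(-196,114 \right)} + v{\left(172 \right)} = 2 \cdot 114 + \left(-11 + 172\right) = 228 + 161 = 389$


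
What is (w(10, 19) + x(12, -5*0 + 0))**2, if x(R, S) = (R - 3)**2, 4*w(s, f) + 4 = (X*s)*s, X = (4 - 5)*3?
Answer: 25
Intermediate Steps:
X = -3 (X = -1*3 = -3)
w(s, f) = -1 - 3*s**2/4 (w(s, f) = -1 + ((-3*s)*s)/4 = -1 + (-3*s**2)/4 = -1 - 3*s**2/4)
x(R, S) = (-3 + R)**2
(w(10, 19) + x(12, -5*0 + 0))**2 = ((-1 - 3/4*10**2) + (-3 + 12)**2)**2 = ((-1 - 3/4*100) + 9**2)**2 = ((-1 - 75) + 81)**2 = (-76 + 81)**2 = 5**2 = 25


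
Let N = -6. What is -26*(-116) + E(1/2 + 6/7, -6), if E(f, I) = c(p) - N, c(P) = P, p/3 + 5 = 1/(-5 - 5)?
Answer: 30067/10 ≈ 3006.7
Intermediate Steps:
p = -153/10 (p = -15 + 3/(-5 - 5) = -15 + 3/(-10) = -15 + 3*(-⅒) = -15 - 3/10 = -153/10 ≈ -15.300)
E(f, I) = -93/10 (E(f, I) = -153/10 - 1*(-6) = -153/10 + 6 = -93/10)
-26*(-116) + E(1/2 + 6/7, -6) = -26*(-116) - 93/10 = 3016 - 93/10 = 30067/10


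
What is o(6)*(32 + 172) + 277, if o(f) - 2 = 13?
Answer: 3337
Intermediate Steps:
o(f) = 15 (o(f) = 2 + 13 = 15)
o(6)*(32 + 172) + 277 = 15*(32 + 172) + 277 = 15*204 + 277 = 3060 + 277 = 3337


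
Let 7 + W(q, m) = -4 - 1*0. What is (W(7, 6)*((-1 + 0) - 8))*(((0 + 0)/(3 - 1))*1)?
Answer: 0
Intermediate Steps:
W(q, m) = -11 (W(q, m) = -7 + (-4 - 1*0) = -7 + (-4 + 0) = -7 - 4 = -11)
(W(7, 6)*((-1 + 0) - 8))*(((0 + 0)/(3 - 1))*1) = (-11*((-1 + 0) - 8))*(((0 + 0)/(3 - 1))*1) = (-11*(-1 - 8))*((0/2)*1) = (-11*(-9))*((0*(1/2))*1) = 99*(0*1) = 99*0 = 0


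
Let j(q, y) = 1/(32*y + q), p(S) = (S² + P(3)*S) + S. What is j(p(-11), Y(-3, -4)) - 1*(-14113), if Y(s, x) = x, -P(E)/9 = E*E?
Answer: 12320650/873 ≈ 14113.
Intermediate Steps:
P(E) = -9*E² (P(E) = -9*E*E = -9*E²)
p(S) = S² - 80*S (p(S) = (S² + (-9*3²)*S) + S = (S² + (-9*9)*S) + S = (S² - 81*S) + S = S² - 80*S)
j(q, y) = 1/(q + 32*y)
j(p(-11), Y(-3, -4)) - 1*(-14113) = 1/(-11*(-80 - 11) + 32*(-4)) - 1*(-14113) = 1/(-11*(-91) - 128) + 14113 = 1/(1001 - 128) + 14113 = 1/873 + 14113 = 12320650/873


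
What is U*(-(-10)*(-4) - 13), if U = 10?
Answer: -530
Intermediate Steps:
U*(-(-10)*(-4) - 13) = 10*(-(-10)*(-4) - 13) = 10*(-10*4 - 13) = 10*(-40 - 13) = 10*(-53) = -530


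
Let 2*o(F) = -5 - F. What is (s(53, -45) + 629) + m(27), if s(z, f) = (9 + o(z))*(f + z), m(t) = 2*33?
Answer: 535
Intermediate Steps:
m(t) = 66
o(F) = -5/2 - F/2 (o(F) = (-5 - F)/2 = -5/2 - F/2)
s(z, f) = (13/2 - z/2)*(f + z) (s(z, f) = (9 + (-5/2 - z/2))*(f + z) = (13/2 - z/2)*(f + z))
(s(53, -45) + 629) + m(27) = ((-½*53² + (13/2)*(-45) + (13/2)*53 - ½*(-45)*53) + 629) + 66 = ((-½*2809 - 585/2 + 689/2 + 2385/2) + 629) + 66 = ((-2809/2 - 585/2 + 689/2 + 2385/2) + 629) + 66 = (-160 + 629) + 66 = 469 + 66 = 535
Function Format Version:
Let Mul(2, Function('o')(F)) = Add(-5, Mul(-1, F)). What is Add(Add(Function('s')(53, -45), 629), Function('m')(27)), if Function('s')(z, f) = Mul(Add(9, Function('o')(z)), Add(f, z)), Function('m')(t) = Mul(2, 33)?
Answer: 535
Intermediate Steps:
Function('m')(t) = 66
Function('o')(F) = Add(Rational(-5, 2), Mul(Rational(-1, 2), F)) (Function('o')(F) = Mul(Rational(1, 2), Add(-5, Mul(-1, F))) = Add(Rational(-5, 2), Mul(Rational(-1, 2), F)))
Function('s')(z, f) = Mul(Add(Rational(13, 2), Mul(Rational(-1, 2), z)), Add(f, z)) (Function('s')(z, f) = Mul(Add(9, Add(Rational(-5, 2), Mul(Rational(-1, 2), z))), Add(f, z)) = Mul(Add(Rational(13, 2), Mul(Rational(-1, 2), z)), Add(f, z)))
Add(Add(Function('s')(53, -45), 629), Function('m')(27)) = Add(Add(Add(Mul(Rational(-1, 2), Pow(53, 2)), Mul(Rational(13, 2), -45), Mul(Rational(13, 2), 53), Mul(Rational(-1, 2), -45, 53)), 629), 66) = Add(Add(Add(Mul(Rational(-1, 2), 2809), Rational(-585, 2), Rational(689, 2), Rational(2385, 2)), 629), 66) = Add(Add(Add(Rational(-2809, 2), Rational(-585, 2), Rational(689, 2), Rational(2385, 2)), 629), 66) = Add(Add(-160, 629), 66) = Add(469, 66) = 535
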